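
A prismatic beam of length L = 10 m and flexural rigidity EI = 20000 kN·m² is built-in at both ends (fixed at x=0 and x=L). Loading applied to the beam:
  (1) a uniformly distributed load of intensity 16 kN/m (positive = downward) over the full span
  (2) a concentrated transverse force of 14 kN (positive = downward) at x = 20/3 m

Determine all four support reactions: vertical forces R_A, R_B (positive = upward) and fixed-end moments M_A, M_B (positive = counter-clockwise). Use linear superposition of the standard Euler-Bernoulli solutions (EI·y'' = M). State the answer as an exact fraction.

Load 1 — uniform load w=16 kN/m over full span:
  R_A = wL/2 = 16·10/2 = 80 kN
  M_A = wL²/12 = 16·10²/12 = 400/3 kN·m
  R_B = wL/2 = 16·10/2 = 80 kN
  M_B = -wL²/12 = -16·10²/12 = -400/3 kN·m
Load 2 — point force P=14 kN at a=20/3 m (b=L-a=10/3):
  R_A = Pb²(3a+b)/L³ = 14·(10/3)²·(3·(20/3)+(10/3))/10³ = 98/27 kN
  M_A = Pab²/L² = 14·(20/3)·(10/3)²/10² = 280/27 kN·m
  R_B = Pa²(a+3b)/L³ = 14·(20/3)²·((20/3)+3·(10/3))/10³ = 280/27 kN
  M_B = -Pa²b/L² = -14·(20/3)²·(10/3)/10² = -560/27 kN·m
Superposition: R_A = 2258/27 kN, M_A = 3880/27 kN·m, R_B = 2440/27 kN, M_B = -4160/27 kN·m

R_A = 2258/27 kN, M_A = 3880/27 kN·m, R_B = 2440/27 kN, M_B = -4160/27 kN·m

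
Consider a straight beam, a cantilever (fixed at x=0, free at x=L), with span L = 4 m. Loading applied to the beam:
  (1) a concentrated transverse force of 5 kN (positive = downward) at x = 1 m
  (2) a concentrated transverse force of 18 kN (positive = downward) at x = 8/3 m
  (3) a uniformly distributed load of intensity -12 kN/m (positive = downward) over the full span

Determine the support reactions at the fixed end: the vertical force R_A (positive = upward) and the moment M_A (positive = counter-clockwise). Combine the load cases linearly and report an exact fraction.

R_A = -25 kN, M_A = -43 kN·m

Load 1 — point force P=5 kN at a=1 m (b=L-a=3):
  R_A = P = 5 kN
  M_A = Pa = 5·1 = 5 kN·m
Load 2 — point force P=18 kN at a=8/3 m (b=L-a=4/3):
  R_A = P = 18 kN
  M_A = Pa = 18·(8/3) = 48 kN·m
Load 3 — uniform load w=-12 kN/m over full span:
  R_A = wL = (-12)·4 = -48 kN
  M_A = wL²/2 = (-12)·4²/2 = -96 kN·m
Superposition: R_A = -25 kN, M_A = -43 kN·m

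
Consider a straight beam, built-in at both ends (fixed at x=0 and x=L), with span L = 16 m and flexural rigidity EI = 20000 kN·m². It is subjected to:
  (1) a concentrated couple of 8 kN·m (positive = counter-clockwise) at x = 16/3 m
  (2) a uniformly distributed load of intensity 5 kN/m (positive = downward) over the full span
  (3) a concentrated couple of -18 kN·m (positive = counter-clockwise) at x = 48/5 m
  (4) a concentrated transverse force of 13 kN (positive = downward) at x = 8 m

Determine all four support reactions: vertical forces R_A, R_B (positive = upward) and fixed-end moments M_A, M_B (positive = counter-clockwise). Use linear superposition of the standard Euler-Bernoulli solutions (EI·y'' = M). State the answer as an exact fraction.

Load 1 — applied couple M₀=8 kN·m at a=16/3 m (b=L-a=32/3):
  R_A = 6M₀ab/L³ = 6·8·(16/3)·(32/3)/16³ = 2/3 kN
  M_A = M₀b(2a-b)/L² = 8·(32/3)·(2·(16/3)-(32/3))/16² = 0 kN·m
  R_B = -6M₀ab/L³ = -6·8·(16/3)·(32/3)/16³ = -2/3 kN
  M_B = M₀a(2b-a)/L² = 8·(16/3)·(2·(32/3)-(16/3))/16² = 8/3 kN·m
Load 2 — uniform load w=5 kN/m over full span:
  R_A = wL/2 = 5·16/2 = 40 kN
  M_A = wL²/12 = 5·16²/12 = 320/3 kN·m
  R_B = wL/2 = 5·16/2 = 40 kN
  M_B = -wL²/12 = -5·16²/12 = -320/3 kN·m
Load 3 — applied couple M₀=-18 kN·m at a=48/5 m (b=L-a=32/5):
  R_A = 6M₀ab/L³ = 6·(-18)·(48/5)·(32/5)/16³ = -81/50 kN
  M_A = M₀b(2a-b)/L² = (-18)·(32/5)·(2·(48/5)-(32/5))/16² = -144/25 kN·m
  R_B = -6M₀ab/L³ = -6·(-18)·(48/5)·(32/5)/16³ = 81/50 kN
  M_B = M₀a(2b-a)/L² = (-18)·(48/5)·(2·(32/5)-(48/5))/16² = -54/25 kN·m
Load 4 — point force P=13 kN at a=8 m (b=L-a=8):
  R_A = Pb²(3a+b)/L³ = 13·8²·(3·8+8)/16³ = 13/2 kN
  M_A = Pab²/L² = 13·8·8²/16² = 26 kN·m
  R_B = Pa²(a+3b)/L³ = 13·8²·(8+3·8)/16³ = 13/2 kN
  M_B = -Pa²b/L² = -13·8²·8/16² = -26 kN·m
Superposition: R_A = 3416/75 kN, M_A = 9518/75 kN·m, R_B = 3559/75 kN, M_B = -3304/25 kN·m

R_A = 3416/75 kN, M_A = 9518/75 kN·m, R_B = 3559/75 kN, M_B = -3304/25 kN·m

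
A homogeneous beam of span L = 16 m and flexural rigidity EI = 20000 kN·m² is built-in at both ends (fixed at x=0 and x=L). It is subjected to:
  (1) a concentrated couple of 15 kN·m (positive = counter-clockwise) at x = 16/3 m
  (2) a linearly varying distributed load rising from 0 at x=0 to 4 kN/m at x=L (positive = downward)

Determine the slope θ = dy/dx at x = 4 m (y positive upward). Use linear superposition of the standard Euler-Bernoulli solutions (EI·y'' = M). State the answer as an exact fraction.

θ(4) = -131/50000 rad

Load 1 — applied couple M₀=15 kN·m at a=16/3 m (b=L-a=32/3):
  θ_1 = (R_Ax²/2 - M_Ax)/EI  [x≤a] with R_A=5/4, M_A=0 = ((5/4)·4²/2 - 0·4)/20000 = 1/2000 rad
Load 2 — triangular load w₀=4 kN/m (0→w₀ over full span):
  θ_2 = -w₀(2x(L-x)(L-2x)(x+2L)+x²(L-x)²)/(120LEI) = -4·(2·4·(16-4)·(16-2·4)·(4+2·16)+4²·(16-4)²)/(120·16·20000) = -39/12500 rad
Superposition: θ = Σ θ_i = -131/50000 rad ≈ -0.002620 rad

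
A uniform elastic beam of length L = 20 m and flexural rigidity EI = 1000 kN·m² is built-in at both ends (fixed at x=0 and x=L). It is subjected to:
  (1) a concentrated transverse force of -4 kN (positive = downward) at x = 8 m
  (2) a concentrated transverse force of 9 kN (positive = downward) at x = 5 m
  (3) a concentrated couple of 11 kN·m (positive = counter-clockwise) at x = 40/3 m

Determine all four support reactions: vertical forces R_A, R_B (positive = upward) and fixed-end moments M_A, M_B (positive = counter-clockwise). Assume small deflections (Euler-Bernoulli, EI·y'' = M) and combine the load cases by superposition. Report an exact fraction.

R_A = 68821/12000 kN, M_A = 20951/1200 kN·m, R_B = -8821/12000 kN, M_B = -303/400 kN·m

Load 1 — point force P=-4 kN at a=8 m (b=L-a=12):
  R_A = Pb²(3a+b)/L³ = (-4)·12²·(3·8+12)/20³ = -324/125 kN
  M_A = Pab²/L² = (-4)·8·12²/20² = -288/25 kN·m
  R_B = Pa²(a+3b)/L³ = (-4)·8²·(8+3·12)/20³ = -176/125 kN
  M_B = -Pa²b/L² = -(-4)·8²·12/20² = 192/25 kN·m
Load 2 — point force P=9 kN at a=5 m (b=L-a=15):
  R_A = Pb²(3a+b)/L³ = 9·15²·(3·5+15)/20³ = 243/32 kN
  M_A = Pab²/L² = 9·5·15²/20² = 405/16 kN·m
  R_B = Pa²(a+3b)/L³ = 9·5²·(5+3·15)/20³ = 45/32 kN
  M_B = -Pa²b/L² = -9·5²·15/20² = -135/16 kN·m
Load 3 — applied couple M₀=11 kN·m at a=40/3 m (b=L-a=20/3):
  R_A = 6M₀ab/L³ = 6·11·(40/3)·(20/3)/20³ = 11/15 kN
  M_A = M₀b(2a-b)/L² = 11·(20/3)·(2·(40/3)-(20/3))/20² = 11/3 kN·m
  R_B = -6M₀ab/L³ = -6·11·(40/3)·(20/3)/20³ = -11/15 kN
  M_B = M₀a(2b-a)/L² = 11·(40/3)·(2·(20/3)-(40/3))/20² = 0 kN·m
Superposition: R_A = 68821/12000 kN, M_A = 20951/1200 kN·m, R_B = -8821/12000 kN, M_B = -303/400 kN·m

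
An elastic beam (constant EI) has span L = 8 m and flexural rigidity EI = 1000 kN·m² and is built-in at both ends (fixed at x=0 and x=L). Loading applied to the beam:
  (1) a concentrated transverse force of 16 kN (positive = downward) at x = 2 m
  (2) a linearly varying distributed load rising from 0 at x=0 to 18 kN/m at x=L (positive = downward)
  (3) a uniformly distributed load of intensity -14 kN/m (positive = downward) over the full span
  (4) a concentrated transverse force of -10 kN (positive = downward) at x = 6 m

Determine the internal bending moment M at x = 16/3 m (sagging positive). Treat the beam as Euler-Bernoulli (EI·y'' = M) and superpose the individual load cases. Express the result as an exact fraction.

M(16/3) = -1601/180 kN·m

Load 1 — point force P=16 kN at a=2 m (b=L-a=6):
  M_1 = Pa²(a+3b)(L-x)/L³ - Pa²b/L²  [x>a] = 16·2²·(2+3·6)·(8-(16/3))/8³ - 16·2²·6/8² = 2/3 kN·m
Load 2 — triangular load w₀=18 kN/m (0→w₀ over full span):
  M_2 = 3w₀Lx/20 - w₀L²/30 - w₀x³/(6L) = 3·18·8·(16/3)/20 - 18·8²/30 - 18·(16/3)³/(6·8) = 896/45 kN·m
Load 3 — uniform load w=-14 kN/m over full span:
  M_3 = wLx/2 - wL²/12 - wx²/2 = (-14)·8·(16/3)/2 - (-14)·8²/12 - (-14)·(16/3)²/2 = -224/9 kN·m
Load 4 — point force P=-10 kN at a=6 m (b=L-a=2):
  M_4 = Pb²(3a+b)x/L³ - Pab²/L²  [x≤a] = (-10)·2²·(3·6+2)·(16/3)/8³ - (-10)·6·2²/8² = -55/12 kN·m
Superposition: M = Σ M_i = -1601/180 kN·m ≈ -8.894444 kN·m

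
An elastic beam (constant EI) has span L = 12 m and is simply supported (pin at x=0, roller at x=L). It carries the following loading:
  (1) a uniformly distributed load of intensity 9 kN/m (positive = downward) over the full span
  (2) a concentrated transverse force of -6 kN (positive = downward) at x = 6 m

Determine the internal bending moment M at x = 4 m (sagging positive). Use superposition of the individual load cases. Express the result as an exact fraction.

M(4) = 132 kN·m

Load 1 — uniform load w=9 kN/m over full span:
  M_1 = wx(L-x)/2 = 9·4·(12-4)/2 = 144 kN·m
Load 2 — point force P=-6 kN at a=6 m (b=L-a=6):
  M_2 = Pbx/L  [x≤a] = (-6)·6·4/12 = -12 kN·m
Superposition: M = Σ M_i = 132 kN·m ≈ 132.000000 kN·m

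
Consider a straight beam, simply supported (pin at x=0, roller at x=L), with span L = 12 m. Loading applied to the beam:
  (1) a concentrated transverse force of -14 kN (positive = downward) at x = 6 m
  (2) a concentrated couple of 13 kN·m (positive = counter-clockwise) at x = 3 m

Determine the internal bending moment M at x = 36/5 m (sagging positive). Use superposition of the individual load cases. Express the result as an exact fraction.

Load 1 — point force P=-14 kN at a=6 m (b=L-a=6):
  M_1 = Pa(L-x)/L  [x>a] = (-14)·6·(12-(36/5))/12 = -168/5 kN·m
Load 2 — applied couple M₀=13 kN·m at a=3 m (b=L-a=9):
  M_2 = M₀x/L - M₀  [x>a] = 13·(36/5)/12 - 13 = -26/5 kN·m
Superposition: M = Σ M_i = -194/5 kN·m ≈ -38.800000 kN·m

M(36/5) = -194/5 kN·m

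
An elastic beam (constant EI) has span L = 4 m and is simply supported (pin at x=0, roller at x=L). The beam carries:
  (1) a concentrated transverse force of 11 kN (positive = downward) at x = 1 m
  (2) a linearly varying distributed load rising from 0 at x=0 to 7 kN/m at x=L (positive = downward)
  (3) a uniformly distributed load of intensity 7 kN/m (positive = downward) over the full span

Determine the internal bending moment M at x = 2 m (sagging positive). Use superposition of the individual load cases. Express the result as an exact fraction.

M(2) = 53/2 kN·m

Load 1 — point force P=11 kN at a=1 m (b=L-a=3):
  M_1 = Pa(L-x)/L  [x>a] = 11·1·(4-2)/4 = 11/2 kN·m
Load 2 — triangular load w₀=7 kN/m (0→w₀ over full span):
  M_2 = w₀Lx/6 - w₀x³/(6L) = 7·4·2/6 - 7·2³/(6·4) = 7 kN·m
Load 3 — uniform load w=7 kN/m over full span:
  M_3 = wx(L-x)/2 = 7·2·(4-2)/2 = 14 kN·m
Superposition: M = Σ M_i = 53/2 kN·m ≈ 26.500000 kN·m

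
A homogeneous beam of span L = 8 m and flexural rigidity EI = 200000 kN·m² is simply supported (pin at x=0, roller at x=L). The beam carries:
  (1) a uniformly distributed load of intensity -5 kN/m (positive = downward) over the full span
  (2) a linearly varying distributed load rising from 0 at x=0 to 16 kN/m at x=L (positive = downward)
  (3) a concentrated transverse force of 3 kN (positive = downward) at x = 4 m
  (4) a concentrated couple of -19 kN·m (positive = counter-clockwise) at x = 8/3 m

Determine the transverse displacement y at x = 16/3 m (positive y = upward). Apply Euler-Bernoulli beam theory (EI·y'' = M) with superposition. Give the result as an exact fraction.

y(16/3) = -98/91125 m

Load 1 — uniform load w=-5 kN/m over full span:
  y_1 = -wx(L³-2Lx²+x³)/(24EI) = -(-5)·(16/3)·(8³-2·8·(16/3)²+(16/3)³)/(24·200000) = 176/151875 m
Load 2 — triangular load w₀=16 kN/m (0→w₀ over full span):
  y_2 = -w₀x(7L⁴-10L²x²+3x⁴)/(360LEI) = -16·(16/3)·(7·8⁴-10·8²·(16/3)²+3·(16/3)⁴)/(360·8·200000) = -4352/2278125 m
Load 3 — point force P=3 kN at a=4 m (b=L-a=4):
  y_3 = -Pa(L-x)(2Lx-a²-x²)/(6LEI)  [x>a] = -3·4·(8-(16/3))·(2·8·(16/3)-4²-(16/3)²)/(6·8·200000) = -23/168750 m
Load 4 — applied couple M₀=-19 kN·m at a=8/3 m (b=L-a=16/3):
  y_4 = (M₀x³/(6L)-M₀(x-a)²/2+C₁x)/EI  [x>a] with C₁=M₀(3b²-L²)/(6L)=-76/9 = ((-19)·(16/3)³/(6·8)-(-19)·((16/3)-(8/3))²/2+(-76/9)·(16/3))/200000 = -19/101250 m
Superposition: y = Σ y_i = -98/91125 m ≈ -0.001075 m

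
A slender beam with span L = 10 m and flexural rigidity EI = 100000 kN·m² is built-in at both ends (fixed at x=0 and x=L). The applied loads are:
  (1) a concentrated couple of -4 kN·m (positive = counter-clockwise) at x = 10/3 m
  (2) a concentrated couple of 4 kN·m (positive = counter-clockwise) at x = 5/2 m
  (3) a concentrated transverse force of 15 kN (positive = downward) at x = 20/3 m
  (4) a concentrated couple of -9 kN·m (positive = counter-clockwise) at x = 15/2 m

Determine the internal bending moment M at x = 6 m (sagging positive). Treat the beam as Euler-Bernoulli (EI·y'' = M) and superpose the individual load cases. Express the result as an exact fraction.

Load 1 — applied couple M₀=-4 kN·m at a=10/3 m (b=L-a=20/3):
  M_1 = R_Ax - M_A - M₀  [x>a] with R_A=-8/15, M_A=0 = (-8/15)·6 - 0 - (-4) = 4/5 kN·m
Load 2 — applied couple M₀=4 kN·m at a=5/2 m (b=L-a=15/2):
  M_2 = R_Ax - M_A - M₀  [x>a] with R_A=9/20, M_A=-3/4 = (9/20)·6 - (-3/4) - 4 = -11/20 kN·m
Load 3 — point force P=15 kN at a=20/3 m (b=L-a=10/3):
  M_3 = Pb²(3a+b)x/L³ - Pab²/L²  [x≤a] = 15·(10/3)²·(3·(20/3)+(10/3))·6/10³ - 15·(20/3)·(10/3)²/10² = 110/9 kN·m
Load 4 — applied couple M₀=-9 kN·m at a=15/2 m (b=L-a=5/2):
  M_4 = R_Ax - M_A  [x≤a] with R_A=-81/80, M_A=-45/16 = (-81/80)·6 - (-45/16) = -261/80 kN·m
Superposition: M = Σ M_i = 6631/720 kN·m ≈ 9.209722 kN·m

M(6) = 6631/720 kN·m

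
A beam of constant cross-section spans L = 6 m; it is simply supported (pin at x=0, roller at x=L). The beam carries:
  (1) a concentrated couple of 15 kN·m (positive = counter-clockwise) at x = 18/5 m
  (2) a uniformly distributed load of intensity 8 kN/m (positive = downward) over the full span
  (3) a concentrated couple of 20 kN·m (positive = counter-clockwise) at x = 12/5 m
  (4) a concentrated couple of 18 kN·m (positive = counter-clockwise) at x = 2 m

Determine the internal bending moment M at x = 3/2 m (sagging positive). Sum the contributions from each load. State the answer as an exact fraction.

M(3/2) = 161/4 kN·m

Load 1 — applied couple M₀=15 kN·m at a=18/5 m (b=L-a=12/5):
  M_1 = M₀x/L  [x≤a] = 15·(3/2)/6 = 15/4 kN·m
Load 2 — uniform load w=8 kN/m over full span:
  M_2 = wx(L-x)/2 = 8·(3/2)·(6-(3/2))/2 = 27 kN·m
Load 3 — applied couple M₀=20 kN·m at a=12/5 m (b=L-a=18/5):
  M_3 = M₀x/L  [x≤a] = 20·(3/2)/6 = 5 kN·m
Load 4 — applied couple M₀=18 kN·m at a=2 m (b=L-a=4):
  M_4 = M₀x/L  [x≤a] = 18·(3/2)/6 = 9/2 kN·m
Superposition: M = Σ M_i = 161/4 kN·m ≈ 40.250000 kN·m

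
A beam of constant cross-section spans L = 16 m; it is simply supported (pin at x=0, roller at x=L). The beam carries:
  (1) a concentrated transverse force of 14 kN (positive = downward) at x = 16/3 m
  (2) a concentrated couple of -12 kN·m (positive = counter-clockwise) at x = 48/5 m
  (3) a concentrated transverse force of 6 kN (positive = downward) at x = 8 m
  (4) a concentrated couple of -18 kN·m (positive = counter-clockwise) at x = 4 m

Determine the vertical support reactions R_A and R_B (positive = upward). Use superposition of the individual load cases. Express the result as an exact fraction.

R_A = 251/24 kN, R_B = 229/24 kN

Load 1 — point force P=14 kN at a=16/3 m (b=L-a=32/3):
  R_A = Pb/L = 14·(32/3)/16 = 28/3 kN
  R_B = Pa/L = 14·(16/3)/16 = 14/3 kN
Load 2 — applied couple M₀=-12 kN·m at a=48/5 m (b=L-a=32/5):
  R_A = M₀/L = (-12)/16 = -3/4 kN
  R_B = -M₀/L = -(-12)/16 = 3/4 kN
Load 3 — point force P=6 kN at a=8 m (b=L-a=8):
  R_A = Pb/L = 6·8/16 = 3 kN
  R_B = Pa/L = 6·8/16 = 3 kN
Load 4 — applied couple M₀=-18 kN·m at a=4 m (b=L-a=12):
  R_A = M₀/L = (-18)/16 = -9/8 kN
  R_B = -M₀/L = -(-18)/16 = 9/8 kN
Superposition: R_A = 251/24 kN, R_B = 229/24 kN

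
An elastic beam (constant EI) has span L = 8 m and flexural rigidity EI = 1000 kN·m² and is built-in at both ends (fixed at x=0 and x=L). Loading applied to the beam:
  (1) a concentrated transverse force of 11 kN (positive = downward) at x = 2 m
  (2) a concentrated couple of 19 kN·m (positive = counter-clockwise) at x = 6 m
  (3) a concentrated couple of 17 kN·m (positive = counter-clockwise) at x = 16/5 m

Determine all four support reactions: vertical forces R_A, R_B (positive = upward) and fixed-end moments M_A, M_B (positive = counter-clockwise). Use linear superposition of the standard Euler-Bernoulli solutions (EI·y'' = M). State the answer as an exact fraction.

Load 1 — point force P=11 kN at a=2 m (b=L-a=6):
  R_A = Pb²(3a+b)/L³ = 11·6²·(3·2+6)/8³ = 297/32 kN
  M_A = Pab²/L² = 11·2·6²/8² = 99/8 kN·m
  R_B = Pa²(a+3b)/L³ = 11·2²·(2+3·6)/8³ = 55/32 kN
  M_B = -Pa²b/L² = -11·2²·6/8² = -33/8 kN·m
Load 2 — applied couple M₀=19 kN·m at a=6 m (b=L-a=2):
  R_A = 6M₀ab/L³ = 6·19·6·2/8³ = 171/64 kN
  M_A = M₀b(2a-b)/L² = 19·2·(2·6-2)/8² = 95/16 kN·m
  R_B = -6M₀ab/L³ = -6·19·6·2/8³ = -171/64 kN
  M_B = M₀a(2b-a)/L² = 19·6·(2·2-6)/8² = -57/16 kN·m
Load 3 — applied couple M₀=17 kN·m at a=16/5 m (b=L-a=24/5):
  R_A = 6M₀ab/L³ = 6·17·(16/5)·(24/5)/8³ = 153/50 kN
  M_A = M₀b(2a-b)/L² = 17·(24/5)·(2·(16/5)-(24/5))/8² = 51/25 kN·m
  R_B = -6M₀ab/L³ = -6·17·(16/5)·(24/5)/8³ = -153/50 kN
  M_B = M₀a(2b-a)/L² = 17·(16/5)·(2·(24/5)-(16/5))/8² = 136/25 kN·m
Superposition: R_A = 24021/1600 kN, M_A = 8141/400 kN·m, R_B = -6421/1600 kN, M_B = -899/400 kN·m

R_A = 24021/1600 kN, M_A = 8141/400 kN·m, R_B = -6421/1600 kN, M_B = -899/400 kN·m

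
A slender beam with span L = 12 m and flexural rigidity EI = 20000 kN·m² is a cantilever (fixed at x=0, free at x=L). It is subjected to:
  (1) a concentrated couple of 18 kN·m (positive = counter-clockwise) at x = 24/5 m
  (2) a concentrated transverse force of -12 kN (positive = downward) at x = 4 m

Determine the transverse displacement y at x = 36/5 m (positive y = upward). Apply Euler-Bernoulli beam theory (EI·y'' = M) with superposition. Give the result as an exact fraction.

Load 1 — applied couple M₀=18 kN·m at a=24/5 m (b=L-a=36/5):
  y_1 = M₀a(2x-a)/(2EI)  [x>a] = 18·(24/5)·(2·(36/5)-(24/5))/(2·20000) = 324/15625 m
Load 2 — point force P=-12 kN at a=4 m (b=L-a=8):
  y_2 = -Pa²(3x-a)/(6EI)  [x>a] = -(-12)·4²·(3·(36/5)-4)/(6·20000) = 88/3125 m
Superposition: y = Σ y_i = 764/15625 m ≈ 0.048896 m

y(36/5) = 764/15625 m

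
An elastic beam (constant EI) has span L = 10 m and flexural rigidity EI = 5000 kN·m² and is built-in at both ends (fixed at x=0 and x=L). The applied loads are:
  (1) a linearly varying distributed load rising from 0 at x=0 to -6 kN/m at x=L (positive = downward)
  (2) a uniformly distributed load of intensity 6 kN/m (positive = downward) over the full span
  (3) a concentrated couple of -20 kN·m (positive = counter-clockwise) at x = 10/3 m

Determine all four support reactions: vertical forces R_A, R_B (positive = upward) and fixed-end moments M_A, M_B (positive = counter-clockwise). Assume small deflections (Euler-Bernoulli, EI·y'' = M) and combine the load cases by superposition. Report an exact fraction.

R_A = 55/3 kN, M_A = 30 kN·m, R_B = 35/3 kN, M_B = -80/3 kN·m

Load 1 — triangular load w₀=-6 kN/m (0→w₀ over full span):
  R_A = 3w₀L/20 = 3·(-6)·10/20 = -9 kN
  M_A = w₀L²/30 = (-6)·10²/30 = -20 kN·m
  R_B = 7w₀L/20 = 7·(-6)·10/20 = -21 kN
  M_B = -w₀L²/20 = -(-6)·10²/20 = 30 kN·m
Load 2 — uniform load w=6 kN/m over full span:
  R_A = wL/2 = 6·10/2 = 30 kN
  M_A = wL²/12 = 6·10²/12 = 50 kN·m
  R_B = wL/2 = 6·10/2 = 30 kN
  M_B = -wL²/12 = -6·10²/12 = -50 kN·m
Load 3 — applied couple M₀=-20 kN·m at a=10/3 m (b=L-a=20/3):
  R_A = 6M₀ab/L³ = 6·(-20)·(10/3)·(20/3)/10³ = -8/3 kN
  M_A = M₀b(2a-b)/L² = (-20)·(20/3)·(2·(10/3)-(20/3))/10² = 0 kN·m
  R_B = -6M₀ab/L³ = -6·(-20)·(10/3)·(20/3)/10³ = 8/3 kN
  M_B = M₀a(2b-a)/L² = (-20)·(10/3)·(2·(20/3)-(10/3))/10² = -20/3 kN·m
Superposition: R_A = 55/3 kN, M_A = 30 kN·m, R_B = 35/3 kN, M_B = -80/3 kN·m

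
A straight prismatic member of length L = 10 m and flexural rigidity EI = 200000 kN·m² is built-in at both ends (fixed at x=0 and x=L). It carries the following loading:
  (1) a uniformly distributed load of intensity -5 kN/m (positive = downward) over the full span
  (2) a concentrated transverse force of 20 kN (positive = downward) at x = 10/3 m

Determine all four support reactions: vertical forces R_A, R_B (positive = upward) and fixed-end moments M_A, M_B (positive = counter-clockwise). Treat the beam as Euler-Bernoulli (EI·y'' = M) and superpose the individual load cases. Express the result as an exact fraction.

R_A = -275/27 kN, M_A = -325/27 kN·m, R_B = -535/27 kN, M_B = 725/27 kN·m

Load 1 — uniform load w=-5 kN/m over full span:
  R_A = wL/2 = (-5)·10/2 = -25 kN
  M_A = wL²/12 = (-5)·10²/12 = -125/3 kN·m
  R_B = wL/2 = (-5)·10/2 = -25 kN
  M_B = -wL²/12 = -(-5)·10²/12 = 125/3 kN·m
Load 2 — point force P=20 kN at a=10/3 m (b=L-a=20/3):
  R_A = Pb²(3a+b)/L³ = 20·(20/3)²·(3·(10/3)+(20/3))/10³ = 400/27 kN
  M_A = Pab²/L² = 20·(10/3)·(20/3)²/10² = 800/27 kN·m
  R_B = Pa²(a+3b)/L³ = 20·(10/3)²·((10/3)+3·(20/3))/10³ = 140/27 kN
  M_B = -Pa²b/L² = -20·(10/3)²·(20/3)/10² = -400/27 kN·m
Superposition: R_A = -275/27 kN, M_A = -325/27 kN·m, R_B = -535/27 kN, M_B = 725/27 kN·m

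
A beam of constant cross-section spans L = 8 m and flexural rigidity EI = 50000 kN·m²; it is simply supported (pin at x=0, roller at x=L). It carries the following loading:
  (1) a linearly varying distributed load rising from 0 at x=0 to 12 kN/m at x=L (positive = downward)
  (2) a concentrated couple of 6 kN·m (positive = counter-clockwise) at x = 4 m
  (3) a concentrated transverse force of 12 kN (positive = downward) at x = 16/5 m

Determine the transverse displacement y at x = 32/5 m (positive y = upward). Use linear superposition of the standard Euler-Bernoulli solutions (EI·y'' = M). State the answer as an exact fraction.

Load 1 — triangular load w₀=12 kN/m (0→w₀ over full span):
  y_1 = -w₀x(7L⁴-10L²x²+3x⁴)/(360LEI) = -12·(32/5)·(7·8⁴-10·8²·(32/5)²+3·(32/5)⁴)/(360·8·50000) = -195072/48828125 m
Load 2 — applied couple M₀=6 kN·m at a=4 m (b=L-a=4):
  y_2 = (M₀x³/(6L)-M₀(x-a)²/2+C₁x)/EI  [x>a] with C₁=M₀(3b²-L²)/(6L)=-2 = (6·(32/5)³/(6·8)-6·((32/5)-4)²/2+(-2)·(32/5))/50000 = 21/390625 m
Load 3 — point force P=12 kN at a=16/5 m (b=L-a=24/5):
  y_3 = -Pa(L-x)(2Lx-a²-x²)/(6LEI)  [x>a] = -12·(16/5)·(8-(32/5))·(2·8·(32/5)-(16/5)²-(32/5)²)/(6·8·50000) = -512/390625 m
Superposition: y = Σ y_i = -256447/48828125 m ≈ -0.005252 m

y(32/5) = -256447/48828125 m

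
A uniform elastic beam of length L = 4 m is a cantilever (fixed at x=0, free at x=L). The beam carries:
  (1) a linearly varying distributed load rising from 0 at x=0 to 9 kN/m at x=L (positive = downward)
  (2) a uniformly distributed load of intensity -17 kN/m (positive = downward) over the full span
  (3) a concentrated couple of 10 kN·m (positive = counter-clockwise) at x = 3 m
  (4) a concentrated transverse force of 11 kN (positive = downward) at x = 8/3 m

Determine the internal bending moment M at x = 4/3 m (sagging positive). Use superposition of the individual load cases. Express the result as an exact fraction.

M(4/3) = 278/9 kN·m

Load 1 — triangular load w₀=9 kN/m (0→w₀ over full span):
  M_1 = w₀Lx/2 - w₀L²/3 - w₀x³/(6L) = 9·4·(4/3)/2 - 9·4²/3 - 9·(4/3)³/(6·4) = -224/9 kN·m
Load 2 — uniform load w=-17 kN/m over full span:
  M_2 = -w(L-x)²/2 = -(-17)·(4-(4/3))²/2 = 544/9 kN·m
Load 3 — applied couple M₀=10 kN·m at a=3 m (b=L-a=1):
  M_3 = M₀  [x≤a] = 10 = 10 kN·m
Load 4 — point force P=11 kN at a=8/3 m (b=L-a=4/3):
  M_4 = -P(a-x)  [x≤a] = -11·((8/3)-(4/3)) = -44/3 kN·m
Superposition: M = Σ M_i = 278/9 kN·m ≈ 30.888889 kN·m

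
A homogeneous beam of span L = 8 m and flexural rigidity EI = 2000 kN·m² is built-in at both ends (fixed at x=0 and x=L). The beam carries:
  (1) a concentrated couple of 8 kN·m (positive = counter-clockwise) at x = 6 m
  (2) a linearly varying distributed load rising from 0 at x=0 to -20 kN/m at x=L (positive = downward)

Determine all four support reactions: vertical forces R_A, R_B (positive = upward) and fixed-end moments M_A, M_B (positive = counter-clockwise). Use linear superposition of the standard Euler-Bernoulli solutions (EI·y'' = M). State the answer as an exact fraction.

Load 1 — applied couple M₀=8 kN·m at a=6 m (b=L-a=2):
  R_A = 6M₀ab/L³ = 6·8·6·2/8³ = 9/8 kN
  M_A = M₀b(2a-b)/L² = 8·2·(2·6-2)/8² = 5/2 kN·m
  R_B = -6M₀ab/L³ = -6·8·6·2/8³ = -9/8 kN
  M_B = M₀a(2b-a)/L² = 8·6·(2·2-6)/8² = -3/2 kN·m
Load 2 — triangular load w₀=-20 kN/m (0→w₀ over full span):
  R_A = 3w₀L/20 = 3·(-20)·8/20 = -24 kN
  M_A = w₀L²/30 = (-20)·8²/30 = -128/3 kN·m
  R_B = 7w₀L/20 = 7·(-20)·8/20 = -56 kN
  M_B = -w₀L²/20 = -(-20)·8²/20 = 64 kN·m
Superposition: R_A = -183/8 kN, M_A = -241/6 kN·m, R_B = -457/8 kN, M_B = 125/2 kN·m

R_A = -183/8 kN, M_A = -241/6 kN·m, R_B = -457/8 kN, M_B = 125/2 kN·m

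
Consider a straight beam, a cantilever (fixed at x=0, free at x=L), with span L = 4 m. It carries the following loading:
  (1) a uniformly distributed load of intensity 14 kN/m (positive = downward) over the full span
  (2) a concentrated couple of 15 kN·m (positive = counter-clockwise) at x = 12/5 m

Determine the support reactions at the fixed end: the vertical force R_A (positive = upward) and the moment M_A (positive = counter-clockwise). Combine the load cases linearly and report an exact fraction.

Load 1 — uniform load w=14 kN/m over full span:
  R_A = wL = 14·4 = 56 kN
  M_A = wL²/2 = 14·4²/2 = 112 kN·m
Load 2 — applied couple M₀=15 kN·m at a=12/5 m (b=L-a=8/5):
  R_A = 0 kN
  M_A = -M₀ = -15 kN·m
Superposition: R_A = 56 kN, M_A = 97 kN·m

R_A = 56 kN, M_A = 97 kN·m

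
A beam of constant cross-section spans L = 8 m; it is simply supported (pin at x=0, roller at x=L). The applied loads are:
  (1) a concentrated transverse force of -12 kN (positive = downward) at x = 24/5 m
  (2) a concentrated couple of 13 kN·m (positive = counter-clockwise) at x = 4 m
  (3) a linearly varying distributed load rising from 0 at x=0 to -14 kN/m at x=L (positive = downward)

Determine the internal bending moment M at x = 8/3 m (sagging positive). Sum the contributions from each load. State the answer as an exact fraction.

M(8/3) = -21349/405 kN·m

Load 1 — point force P=-12 kN at a=24/5 m (b=L-a=16/5):
  M_1 = Pbx/L  [x≤a] = (-12)·(16/5)·(8/3)/8 = -64/5 kN·m
Load 2 — applied couple M₀=13 kN·m at a=4 m (b=L-a=4):
  M_2 = M₀x/L  [x≤a] = 13·(8/3)/8 = 13/3 kN·m
Load 3 — triangular load w₀=-14 kN/m (0→w₀ over full span):
  M_3 = w₀Lx/6 - w₀x³/(6L) = (-14)·8·(8/3)/6 - (-14)·(8/3)³/(6·8) = -3584/81 kN·m
Superposition: M = Σ M_i = -21349/405 kN·m ≈ -52.713580 kN·m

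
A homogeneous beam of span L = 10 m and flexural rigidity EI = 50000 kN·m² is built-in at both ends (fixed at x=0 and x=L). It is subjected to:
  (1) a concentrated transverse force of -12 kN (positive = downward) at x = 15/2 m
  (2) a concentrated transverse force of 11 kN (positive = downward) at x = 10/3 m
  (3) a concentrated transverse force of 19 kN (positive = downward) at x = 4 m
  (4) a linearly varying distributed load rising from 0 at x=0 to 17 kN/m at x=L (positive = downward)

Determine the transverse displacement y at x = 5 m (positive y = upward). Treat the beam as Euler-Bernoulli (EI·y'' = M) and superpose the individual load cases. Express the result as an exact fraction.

Load 1 — point force P=-12 kN at a=15/2 m (b=L-a=5/2):
  y_1 = -Pb²x²(3aL-(3a+b)x)/(6L³EI)  [x≤a] = -(-12)·(5/2)²·5²·(3·(15/2)·10-(3·(15/2)+(5/2))·5)/(6·10³·50000) = 1/1600 m
Load 2 — point force P=11 kN at a=10/3 m (b=L-a=20/3):
  y_2 = -Pa²(L-x)²(3bL-(3b+a)(L-x))/(6L³EI)  [x>a] = -11·(10/3)²·(10-5)²·(3·(20/3)·10-(3·(20/3)+(10/3))·(10-5))/(6·10³·50000) = -11/12960 m
Load 3 — point force P=19 kN at a=4 m (b=L-a=6):
  y_3 = -Pa²(L-x)²(3bL-(3b+a)(L-x))/(6L³EI)  [x>a] = -19·4²·(10-5)²·(3·6·10-(3·6+4)·(10-5))/(6·10³·50000) = -133/75000 m
Load 4 — triangular load w₀=17 kN/m (0→w₀ over full span):
  y_4 = -w₀x²(L-x)²(x+2L)/(120LEI) = -17·5²·(10-5)²·(5+2·10)/(120·10·50000) = -17/3840 m
Superposition: y = Σ y_i = -416287/64800000 m ≈ -0.006424 m

y(5) = -416287/64800000 m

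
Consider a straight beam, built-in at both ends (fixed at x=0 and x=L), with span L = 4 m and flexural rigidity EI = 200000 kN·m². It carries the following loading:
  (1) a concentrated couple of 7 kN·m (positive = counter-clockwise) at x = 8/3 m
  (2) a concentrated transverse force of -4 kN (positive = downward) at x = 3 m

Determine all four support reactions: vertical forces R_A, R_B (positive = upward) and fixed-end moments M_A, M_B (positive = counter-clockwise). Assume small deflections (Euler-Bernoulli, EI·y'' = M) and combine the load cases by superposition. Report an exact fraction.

Load 1 — applied couple M₀=7 kN·m at a=8/3 m (b=L-a=4/3):
  R_A = 6M₀ab/L³ = 6·7·(8/3)·(4/3)/4³ = 7/3 kN
  M_A = M₀b(2a-b)/L² = 7·(4/3)·(2·(8/3)-(4/3))/4² = 7/3 kN·m
  R_B = -6M₀ab/L³ = -6·7·(8/3)·(4/3)/4³ = -7/3 kN
  M_B = M₀a(2b-a)/L² = 7·(8/3)·(2·(4/3)-(8/3))/4² = 0 kN·m
Load 2 — point force P=-4 kN at a=3 m (b=L-a=1):
  R_A = Pb²(3a+b)/L³ = (-4)·1²·(3·3+1)/4³ = -5/8 kN
  M_A = Pab²/L² = (-4)·3·1²/4² = -3/4 kN·m
  R_B = Pa²(a+3b)/L³ = (-4)·3²·(3+3·1)/4³ = -27/8 kN
  M_B = -Pa²b/L² = -(-4)·3²·1/4² = 9/4 kN·m
Superposition: R_A = 41/24 kN, M_A = 19/12 kN·m, R_B = -137/24 kN, M_B = 9/4 kN·m

R_A = 41/24 kN, M_A = 19/12 kN·m, R_B = -137/24 kN, M_B = 9/4 kN·m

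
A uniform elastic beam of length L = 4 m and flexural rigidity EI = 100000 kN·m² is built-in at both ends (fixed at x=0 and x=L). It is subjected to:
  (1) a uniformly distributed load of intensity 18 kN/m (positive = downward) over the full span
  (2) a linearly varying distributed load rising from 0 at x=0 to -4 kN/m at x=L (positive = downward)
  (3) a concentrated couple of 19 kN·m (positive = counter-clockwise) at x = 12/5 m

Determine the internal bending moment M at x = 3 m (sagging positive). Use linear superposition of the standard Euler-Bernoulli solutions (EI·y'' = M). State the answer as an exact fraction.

M(3) = -319/150 kN·m

Load 1 — uniform load w=18 kN/m over full span:
  M_1 = wLx/2 - wL²/12 - wx²/2 = 18·4·3/2 - 18·4²/12 - 18·3²/2 = 3 kN·m
Load 2 — triangular load w₀=-4 kN/m (0→w₀ over full span):
  M_2 = 3w₀Lx/20 - w₀L²/30 - w₀x³/(6L) = 3·(-4)·4·3/20 - (-4)·4²/30 - (-4)·3³/(6·4) = -17/30 kN·m
Load 3 — applied couple M₀=19 kN·m at a=12/5 m (b=L-a=8/5):
  M_3 = R_Ax - M_A - M₀  [x>a] with R_A=171/25, M_A=152/25 = (171/25)·3 - (152/25) - 19 = -114/25 kN·m
Superposition: M = Σ M_i = -319/150 kN·m ≈ -2.126667 kN·m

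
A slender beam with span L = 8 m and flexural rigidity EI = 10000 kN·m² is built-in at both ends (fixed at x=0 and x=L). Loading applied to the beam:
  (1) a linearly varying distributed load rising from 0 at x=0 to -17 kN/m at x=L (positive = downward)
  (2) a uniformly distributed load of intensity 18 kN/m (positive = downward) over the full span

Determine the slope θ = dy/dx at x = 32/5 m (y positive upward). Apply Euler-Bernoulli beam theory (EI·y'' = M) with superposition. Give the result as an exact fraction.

θ(32/5) = 4288/1171875 rad

Load 1 — triangular load w₀=-17 kN/m (0→w₀ over full span):
  θ_1 = -w₀(2x(L-x)(L-2x)(x+2L)+x²(L-x)²)/(120LEI) = -(-17)·(2·(32/5)·(8-(32/5))·(8-2·(32/5))·((32/5)+2·8)+(32/5)²·(8-(32/5))²)/(120·8·10000) = -4352/1171875 rad
Load 2 — uniform load w=18 kN/m over full span:
  θ_2 = -wx(L-x)(L-2x)/(12EI) = -18·(32/5)·(8-(32/5))·(8-2·(32/5))/(12·10000) = 576/78125 rad
Superposition: θ = Σ θ_i = 4288/1171875 rad ≈ 0.003659 rad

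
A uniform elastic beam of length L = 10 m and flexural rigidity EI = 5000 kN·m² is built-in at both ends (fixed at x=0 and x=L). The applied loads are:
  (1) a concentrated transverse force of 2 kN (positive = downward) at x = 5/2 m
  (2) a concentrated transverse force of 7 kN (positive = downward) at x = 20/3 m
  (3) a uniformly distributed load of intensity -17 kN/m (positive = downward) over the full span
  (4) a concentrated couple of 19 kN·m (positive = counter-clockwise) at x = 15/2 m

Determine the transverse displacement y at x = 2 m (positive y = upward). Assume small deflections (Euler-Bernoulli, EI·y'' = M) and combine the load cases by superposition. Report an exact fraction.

Load 1 — point force P=2 kN at a=5/2 m (b=L-a=15/2):
  y_1 = -Pb²x²(3aL-(3a+b)x)/(6L³EI)  [x≤a] = -2·(15/2)²·2²·(3·(5/2)·10-(3·(5/2)+(15/2))·2)/(6·10³·5000) = -27/40000 m
Load 2 — point force P=7 kN at a=20/3 m (b=L-a=10/3):
  y_2 = -Pb²x²(3aL-(3a+b)x)/(6L³EI)  [x≤a] = -7·(10/3)²·2²·(3·(20/3)·10-(3·(20/3)+(10/3))·2)/(6·10³·5000) = -161/101250 m
Load 3 — uniform load w=-17 kN/m over full span:
  y_3 = -wx²(L-x)²/(24EI) = -(-17)·2²·(10-2)²/(24·5000) = 68/1875 m
Load 4 — applied couple M₀=19 kN·m at a=15/2 m (b=L-a=5/2):
  y_4 = (R_Ax³/6 - M_Ax²/2)/EI  [x≤a] with R_A=171/80, M_A=95/16 = ((171/80)·2³/6 - (95/16)·2²/2)/5000 = -361/200000 m
Superposition: y = Σ y_i = 32599/1012500 m ≈ 0.032197 m

y(2) = 32599/1012500 m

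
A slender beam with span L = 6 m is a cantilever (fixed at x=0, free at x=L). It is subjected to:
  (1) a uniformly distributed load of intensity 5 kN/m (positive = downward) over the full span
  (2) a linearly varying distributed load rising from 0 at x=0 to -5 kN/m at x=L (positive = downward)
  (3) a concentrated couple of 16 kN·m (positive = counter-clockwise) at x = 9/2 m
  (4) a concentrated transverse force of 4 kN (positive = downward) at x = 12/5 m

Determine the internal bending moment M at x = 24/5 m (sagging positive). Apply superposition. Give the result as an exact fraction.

M(24/5) = -6/25 kN·m

Load 1 — uniform load w=5 kN/m over full span:
  M_1 = -w(L-x)²/2 = -5·(6-(24/5))²/2 = -18/5 kN·m
Load 2 — triangular load w₀=-5 kN/m (0→w₀ over full span):
  M_2 = w₀Lx/2 - w₀L²/3 - w₀x³/(6L) = (-5)·6·(24/5)/2 - (-5)·6²/3 - (-5)·(24/5)³/(6·6) = 84/25 kN·m
Load 3 — applied couple M₀=16 kN·m at a=9/2 m (b=L-a=3/2):
  M_3 = 0  [x>a] = 0 kN·m
Load 4 — point force P=4 kN at a=12/5 m (b=L-a=18/5):
  M_4 = 0  [x>a] = 0 kN·m
Superposition: M = Σ M_i = -6/25 kN·m ≈ -0.240000 kN·m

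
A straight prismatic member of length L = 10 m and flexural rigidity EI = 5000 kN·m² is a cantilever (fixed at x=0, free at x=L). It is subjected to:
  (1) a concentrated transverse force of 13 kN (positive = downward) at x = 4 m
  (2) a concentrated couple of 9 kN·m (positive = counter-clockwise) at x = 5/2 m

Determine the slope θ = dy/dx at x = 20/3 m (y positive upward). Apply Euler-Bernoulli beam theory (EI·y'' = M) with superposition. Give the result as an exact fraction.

Load 1 — point force P=13 kN at a=4 m (b=L-a=6):
  θ_1 = -Pa²/(2EI)  [x>a] = -13·4²/(2·5000) = -13/625 rad
Load 2 — applied couple M₀=9 kN·m at a=5/2 m (b=L-a=15/2):
  θ_2 = M₀a/EI  [x>a] = 9·(5/2)/5000 = 9/2000 rad
Superposition: θ = Σ θ_i = -163/10000 rad ≈ -0.016300 rad

θ(20/3) = -163/10000 rad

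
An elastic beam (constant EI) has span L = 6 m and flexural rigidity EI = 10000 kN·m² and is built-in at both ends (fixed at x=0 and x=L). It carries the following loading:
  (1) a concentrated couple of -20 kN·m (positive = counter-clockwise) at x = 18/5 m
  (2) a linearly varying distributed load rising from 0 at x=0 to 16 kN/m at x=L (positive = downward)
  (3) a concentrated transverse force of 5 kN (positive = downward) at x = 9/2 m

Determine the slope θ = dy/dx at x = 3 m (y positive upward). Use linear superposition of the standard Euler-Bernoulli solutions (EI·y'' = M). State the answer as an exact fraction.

θ(3) = -1569/3200000 rad

Load 1 — applied couple M₀=-20 kN·m at a=18/5 m (b=L-a=12/5):
  θ_1 = (R_Ax²/2 - M_Ax)/EI  [x≤a] with R_A=-24/5, M_A=-32/5 = ((-24/5)·3²/2 - (-32/5)·3)/10000 = -3/12500 rad
Load 2 — triangular load w₀=16 kN/m (0→w₀ over full span):
  θ_2 = -w₀(2x(L-x)(L-2x)(x+2L)+x²(L-x)²)/(120LEI) = -16·(2·3·(6-3)·(6-2·3)·(3+2·6)+3²·(6-3)²)/(120·6·10000) = -9/50000 rad
Load 3 — point force P=5 kN at a=9/2 m (b=L-a=3/2):
  θ_3 = -Pb²x(2aL-(3a+b)x)/(2L³EI)  [x≤a] = -5·(3/2)²·3·(2·(9/2)·6-(3·(9/2)+(3/2))·3)/(2·6³·10000) = -9/128000 rad
Superposition: θ = Σ θ_i = -1569/3200000 rad ≈ -0.000490 rad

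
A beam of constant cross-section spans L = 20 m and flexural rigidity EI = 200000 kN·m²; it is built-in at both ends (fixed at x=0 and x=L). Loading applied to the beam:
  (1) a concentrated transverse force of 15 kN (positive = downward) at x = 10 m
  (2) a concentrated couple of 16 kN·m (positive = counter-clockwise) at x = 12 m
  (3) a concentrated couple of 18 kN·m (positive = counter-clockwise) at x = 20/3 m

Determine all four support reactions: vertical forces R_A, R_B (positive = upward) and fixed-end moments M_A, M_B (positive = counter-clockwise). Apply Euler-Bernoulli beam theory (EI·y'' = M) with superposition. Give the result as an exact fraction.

Load 1 — point force P=15 kN at a=10 m (b=L-a=10):
  R_A = Pb²(3a+b)/L³ = 15·10²·(3·10+10)/20³ = 15/2 kN
  M_A = Pab²/L² = 15·10·10²/20² = 75/2 kN·m
  R_B = Pa²(a+3b)/L³ = 15·10²·(10+3·10)/20³ = 15/2 kN
  M_B = -Pa²b/L² = -15·10²·10/20² = -75/2 kN·m
Load 2 — applied couple M₀=16 kN·m at a=12 m (b=L-a=8):
  R_A = 6M₀ab/L³ = 6·16·12·8/20³ = 144/125 kN
  M_A = M₀b(2a-b)/L² = 16·8·(2·12-8)/20² = 128/25 kN·m
  R_B = -6M₀ab/L³ = -6·16·12·8/20³ = -144/125 kN
  M_B = M₀a(2b-a)/L² = 16·12·(2·8-12)/20² = 48/25 kN·m
Load 3 — applied couple M₀=18 kN·m at a=20/3 m (b=L-a=40/3):
  R_A = 6M₀ab/L³ = 6·18·(20/3)·(40/3)/20³ = 6/5 kN
  M_A = M₀b(2a-b)/L² = 18·(40/3)·(2·(20/3)-(40/3))/20² = 0 kN·m
  R_B = -6M₀ab/L³ = -6·18·(20/3)·(40/3)/20³ = -6/5 kN
  M_B = M₀a(2b-a)/L² = 18·(20/3)·(2·(40/3)-(20/3))/20² = 6 kN·m
Superposition: R_A = 2463/250 kN, M_A = 2131/50 kN·m, R_B = 1287/250 kN, M_B = -1479/50 kN·m

R_A = 2463/250 kN, M_A = 2131/50 kN·m, R_B = 1287/250 kN, M_B = -1479/50 kN·m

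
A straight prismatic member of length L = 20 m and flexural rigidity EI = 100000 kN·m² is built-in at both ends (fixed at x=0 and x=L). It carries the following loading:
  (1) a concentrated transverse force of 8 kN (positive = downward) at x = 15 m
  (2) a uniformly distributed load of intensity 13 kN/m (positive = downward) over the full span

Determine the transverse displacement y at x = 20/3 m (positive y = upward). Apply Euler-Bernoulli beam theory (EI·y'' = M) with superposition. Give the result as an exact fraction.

y(20/3) = -2131/48600 m

Load 1 — point force P=8 kN at a=15 m (b=L-a=5):
  y_1 = -Pb²x²(3aL-(3a+b)x)/(6L³EI)  [x≤a] = -8·5²·(20/3)²·(3·15·20-(3·15+5)·(20/3))/(6·20³·100000) = -17/16200 m
Load 2 — uniform load w=13 kN/m over full span:
  y_2 = -wx²(L-x)²/(24EI) = -13·(20/3)²·(20-(20/3))²/(24·100000) = -52/1215 m
Superposition: y = Σ y_i = -2131/48600 m ≈ -0.043848 m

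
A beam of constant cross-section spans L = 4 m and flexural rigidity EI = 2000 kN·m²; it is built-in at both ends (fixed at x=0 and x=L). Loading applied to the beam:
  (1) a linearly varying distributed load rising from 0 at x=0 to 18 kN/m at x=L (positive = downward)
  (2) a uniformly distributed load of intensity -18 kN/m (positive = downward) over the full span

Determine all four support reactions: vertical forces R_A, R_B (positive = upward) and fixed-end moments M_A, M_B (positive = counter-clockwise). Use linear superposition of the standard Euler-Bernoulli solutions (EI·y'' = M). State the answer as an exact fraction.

R_A = -126/5 kN, M_A = -72/5 kN·m, R_B = -54/5 kN, M_B = 48/5 kN·m

Load 1 — triangular load w₀=18 kN/m (0→w₀ over full span):
  R_A = 3w₀L/20 = 3·18·4/20 = 54/5 kN
  M_A = w₀L²/30 = 18·4²/30 = 48/5 kN·m
  R_B = 7w₀L/20 = 7·18·4/20 = 126/5 kN
  M_B = -w₀L²/20 = -18·4²/20 = -72/5 kN·m
Load 2 — uniform load w=-18 kN/m over full span:
  R_A = wL/2 = (-18)·4/2 = -36 kN
  M_A = wL²/12 = (-18)·4²/12 = -24 kN·m
  R_B = wL/2 = (-18)·4/2 = -36 kN
  M_B = -wL²/12 = -(-18)·4²/12 = 24 kN·m
Superposition: R_A = -126/5 kN, M_A = -72/5 kN·m, R_B = -54/5 kN, M_B = 48/5 kN·m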